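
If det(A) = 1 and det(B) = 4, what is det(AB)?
4

Use the multiplicative property of determinants: det(AB) = det(A)*det(B).
det(AB) = (1)*(4) = 4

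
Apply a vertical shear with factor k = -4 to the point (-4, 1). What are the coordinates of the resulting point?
(-4, 17)

Shear matrix for vertical shear with factor k = -4:
[[1, 0], [-4, 1]]
Result: (-4, 1) → (-4, 17)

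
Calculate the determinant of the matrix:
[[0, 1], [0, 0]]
0

For a 2×2 matrix [[a, b], [c, d]], det = ad - bc
det = (0)(0) - (1)(0) = 0 - 0 = 0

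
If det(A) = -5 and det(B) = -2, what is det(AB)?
10

Use the multiplicative property of determinants: det(AB) = det(A)*det(B).
det(AB) = (-5)*(-2) = 10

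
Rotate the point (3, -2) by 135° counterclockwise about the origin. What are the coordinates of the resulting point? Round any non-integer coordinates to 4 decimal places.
(-0.7071, 3.5355)

Rotation matrix R(θ) = [[cos θ, -sin θ], [sin θ, cos θ]]; for θ = 135°:
R = [[-√2/2, -√2/2], [√2/2, -√2/2]]
Result: R × [3, -2]ᵀ = [-√2/2·3 + (-√2/2)·-2, √2/2·3 + (-√2/2)·-2]ᵀ = (-0.7071, 3.5355)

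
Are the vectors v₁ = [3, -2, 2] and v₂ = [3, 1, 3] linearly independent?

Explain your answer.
Yes, linearly independent

Two vectors are linearly dependent iff one is a scalar multiple of the other.
No single scalar k satisfies v₂ = k·v₁ (the ratios of corresponding entries disagree), so v₁ and v₂ are linearly independent.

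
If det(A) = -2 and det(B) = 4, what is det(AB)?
-8

Use the multiplicative property of determinants: det(AB) = det(A)*det(B).
det(AB) = (-2)*(4) = -8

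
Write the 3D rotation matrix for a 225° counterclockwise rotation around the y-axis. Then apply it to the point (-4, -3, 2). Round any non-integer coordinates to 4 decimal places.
R = [[-√2/2, 0, -√2/2], [0, 1, 0], [√2/2, 0, -√2/2]]; R·(-4, -3, 2) = (1.4142, -3.0000, -4.2426)

Rotation matrix for 225° around y-axis:
cos(225°) = -√2/2, sin(225°) = -√2/2
R = [[-√2/2, 0, -√2/2], [0, 1, 0], [√2/2, 0, -√2/2]]
Apply to (-4, -3, 2): R·[-4, -3, 2]ᵀ = (1.4142, -3.0000, -4.2426)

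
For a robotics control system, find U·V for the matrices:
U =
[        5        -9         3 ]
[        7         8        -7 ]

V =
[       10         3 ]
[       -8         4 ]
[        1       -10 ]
UV =
[      125       -51 ]
[       -1       123 ]

Matrix multiplication: (UV)[i][j] = sum over k of U[i][k] * V[k][j].
  (UV)[0][0] = (5)*(10) + (-9)*(-8) + (3)*(1) = 125
  (UV)[0][1] = (5)*(3) + (-9)*(4) + (3)*(-10) = -51
  (UV)[1][0] = (7)*(10) + (8)*(-8) + (-7)*(1) = -1
  (UV)[1][1] = (7)*(3) + (8)*(4) + (-7)*(-10) = 123
UV =
[      125       -51 ]
[       -1       123 ]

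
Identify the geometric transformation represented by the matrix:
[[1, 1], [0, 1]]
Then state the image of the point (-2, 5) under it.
horizontal shear with factor 1; image of (-2, 5) is (3, 5)

The matrix [[1, k], [0, 1]] sends (x, y) to (x + 1y, y), leaving the y-coordinate fixed: a horizontal shear.
The matrix [[1, 1], [0, 1]] represents: horizontal shear with factor 1.
Applying it to (-2, 5): [1·-2 + 1·5, 0·-2 + 1·5] = (3, 5).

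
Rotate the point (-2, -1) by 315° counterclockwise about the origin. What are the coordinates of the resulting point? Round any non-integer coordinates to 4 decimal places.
(-2.1213, 0.7071)

Rotation matrix R(θ) = [[cos θ, -sin θ], [sin θ, cos θ]]; for θ = 315°:
R = [[√2/2, √2/2], [-√2/2, √2/2]]
Result: R × [-2, -1]ᵀ = [√2/2·-2 + (√2/2)·-1, -√2/2·-2 + (√2/2)·-1]ᵀ = (-2.1213, 0.7071)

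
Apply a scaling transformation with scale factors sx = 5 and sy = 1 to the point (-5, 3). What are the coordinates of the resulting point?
(-25, 3)

Scaling matrix:
[[5, 0], [0, 1]]
Result: (-5 × 5, 3 × 1) = (-25, 3)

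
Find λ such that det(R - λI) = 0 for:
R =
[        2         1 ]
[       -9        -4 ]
λ = -1, -1

Solve det(R - λI) = 0. For a 2×2 matrix the characteristic equation is λ² - (trace)λ + det = 0.
trace(R) = a + d = 2 - 4 = -2.
det(R) = a*d - b*c = (2)*(-4) - (1)*(-9) = -8 + 9 = 1.
Characteristic equation: λ² - (-2)λ + (1) = 0.
Discriminant = (-2)² - 4*(1) = 4 - 4 = 0.
λ = (-2 ± √0) / 2 = (-2 ± 0) / 2 = -1, -1.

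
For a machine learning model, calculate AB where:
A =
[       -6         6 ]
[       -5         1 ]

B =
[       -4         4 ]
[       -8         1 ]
AB =
[      -24       -18 ]
[       12       -19 ]

Matrix multiplication: (AB)[i][j] = sum over k of A[i][k] * B[k][j].
  (AB)[0][0] = (-6)*(-4) + (6)*(-8) = -24
  (AB)[0][1] = (-6)*(4) + (6)*(1) = -18
  (AB)[1][0] = (-5)*(-4) + (1)*(-8) = 12
  (AB)[1][1] = (-5)*(4) + (1)*(1) = -19
AB =
[      -24       -18 ]
[       12       -19 ]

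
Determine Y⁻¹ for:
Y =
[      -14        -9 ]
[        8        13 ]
det(Y) = -110
Y⁻¹ =
[  -13/110    -9/110 ]
[     4/55      7/55 ]

For a 2×2 matrix Y = [[a, b], [c, d]] with det(Y) ≠ 0, Y⁻¹ = (1/det(Y)) * [[d, -b], [-c, a]].
det(Y) = (-14)*(13) - (-9)*(8) = -182 + 72 = -110.
Y⁻¹ = (1/-110) * [[13, 9], [-8, -14]].
Dividing each entry by -110 and reducing:
Y⁻¹ =
[  -13/110    -9/110 ]
[     4/55      7/55 ]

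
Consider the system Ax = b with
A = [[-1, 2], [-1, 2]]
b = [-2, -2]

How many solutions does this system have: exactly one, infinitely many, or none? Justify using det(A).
Infinitely many solutions

det(A) = (-1)*(2) - (2)*(-1) = 0, so A is singular (column 2 is -2 times column 1).
b = [-2, -2] = 2 * column 1 of A, so b lies in the column space of A.
A singular matrix whose right-hand side is in its column space gives a 1-parameter family of solutions — infinitely many.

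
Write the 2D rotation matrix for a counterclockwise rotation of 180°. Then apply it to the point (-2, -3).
R = [[-1, 0], [0, -1]]; R·(-2, -3) = (2, 3)

Rotation matrix formula: R(θ) = [[cos θ, -sin θ], [sin θ, cos θ]]
For θ = 180°:
cos(180°) = -1
sin(180°) = 0
R = [[-1, 0], [0, -1]]
Apply to (-2, -3): [-1·-2 + (0)·-3, 0·-2 + -1·-3] = (2, 3)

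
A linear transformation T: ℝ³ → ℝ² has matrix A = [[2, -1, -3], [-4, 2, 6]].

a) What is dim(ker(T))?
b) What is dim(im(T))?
dim(ker) = 2, dim(im) = 1

Observe that row 2 = -2 × row 1 (so the rows are linearly dependent).
Thus rank(A) = 1 (only one linearly independent row).
dim(im(T)) = rank(A) = 1.
By the rank-nullity theorem applied to T: ℝ³ → ℝ², rank(A) + nullity(A) = 3 (the domain dimension), so dim(ker(T)) = 3 - 1 = 2.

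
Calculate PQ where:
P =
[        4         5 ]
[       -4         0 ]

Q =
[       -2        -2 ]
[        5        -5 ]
PQ =
[       17       -33 ]
[        8         8 ]

Matrix multiplication: (PQ)[i][j] = sum over k of P[i][k] * Q[k][j].
  (PQ)[0][0] = (4)*(-2) + (5)*(5) = 17
  (PQ)[0][1] = (4)*(-2) + (5)*(-5) = -33
  (PQ)[1][0] = (-4)*(-2) + (0)*(5) = 8
  (PQ)[1][1] = (-4)*(-2) + (0)*(-5) = 8
PQ =
[       17       -33 ]
[        8         8 ]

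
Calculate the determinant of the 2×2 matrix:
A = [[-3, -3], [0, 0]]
0

For A = [[a, b], [c, d]], det(A) = a*d - b*c.
det(A) = (-3)*(0) - (-3)*(0) = 0 - 0 = 0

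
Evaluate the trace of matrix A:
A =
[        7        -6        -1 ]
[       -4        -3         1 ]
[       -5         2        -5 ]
tr(A) = 7 - 3 - 5 = -1

The trace of a square matrix is the sum of its diagonal entries.
Diagonal entries of A: A[0][0] = 7, A[1][1] = -3, A[2][2] = -5.
tr(A) = 7 - 3 - 5 = -1.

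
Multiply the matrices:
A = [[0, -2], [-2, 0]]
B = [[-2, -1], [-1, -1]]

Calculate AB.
[[2, 2], [4, 2]]

Each entry (i,j) of AB = sum over k of A[i][k]*B[k][j].
(AB)[0][0] = (0)*(-2) + (-2)*(-1) = 2
(AB)[0][1] = (0)*(-1) + (-2)*(-1) = 2
(AB)[1][0] = (-2)*(-2) + (0)*(-1) = 4
(AB)[1][1] = (-2)*(-1) + (0)*(-1) = 2
AB = [[2, 2], [4, 2]]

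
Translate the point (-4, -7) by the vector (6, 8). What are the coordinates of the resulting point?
(2, 1)

Translation by (6, 8):
x' = -4 + 6 = 2
y' = -7 + 8 = 1
Homogeneous matrix: [[1, 0, 6], [0, 1, 8], [0, 0, 1]]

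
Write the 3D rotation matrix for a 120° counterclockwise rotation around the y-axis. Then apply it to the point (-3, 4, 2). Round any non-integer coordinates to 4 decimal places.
R = [[-1/2, 0, √3/2], [0, 1, 0], [-√3/2, 0, -1/2]]; R·(-3, 4, 2) = (3.2321, 4.0000, 1.5981)

Rotation matrix for 120° around y-axis:
cos(120°) = -1/2, sin(120°) = √3/2
R = [[-1/2, 0, √3/2], [0, 1, 0], [-√3/2, 0, -1/2]]
Apply to (-3, 4, 2): R·[-3, 4, 2]ᵀ = (3.2321, 4.0000, 1.5981)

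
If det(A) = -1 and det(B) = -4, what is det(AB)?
4

Use the multiplicative property of determinants: det(AB) = det(A)*det(B).
det(AB) = (-1)*(-4) = 4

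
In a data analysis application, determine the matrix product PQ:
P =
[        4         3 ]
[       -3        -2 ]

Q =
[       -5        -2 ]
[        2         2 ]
PQ =
[      -14        -2 ]
[       11         2 ]

Matrix multiplication: (PQ)[i][j] = sum over k of P[i][k] * Q[k][j].
  (PQ)[0][0] = (4)*(-5) + (3)*(2) = -14
  (PQ)[0][1] = (4)*(-2) + (3)*(2) = -2
  (PQ)[1][0] = (-3)*(-5) + (-2)*(2) = 11
  (PQ)[1][1] = (-3)*(-2) + (-2)*(2) = 2
PQ =
[      -14        -2 ]
[       11         2 ]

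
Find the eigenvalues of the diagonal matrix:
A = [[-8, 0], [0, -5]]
λ₁ = -8, λ₂ = -5

The characteristic polynomial of A is det(A - λI) = (-8 - λ)(-5 - λ) = 0.
The roots are λ = -8 and λ = -5, so the eigenvalues are the diagonal entries.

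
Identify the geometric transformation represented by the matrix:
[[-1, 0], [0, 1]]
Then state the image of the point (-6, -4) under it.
reflection across the y-axis; image of (-6, -4) is (6, -4)

This is a symmetric orthogonal matrix with determinant -1, which characterizes a reflection in ℝ².
The matrix [[-1, 0], [0, 1]] represents: reflection across the y-axis.
Applying it to (-6, -4): [-1·-6 + 0·-4, 0·-6 + 1·-4] = (6, -4).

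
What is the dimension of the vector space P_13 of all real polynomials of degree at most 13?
Dimension = 14

A polynomial of degree at most 13 can be written as a₀ + a₁x + a₂x² + … + a_13x^13, with 14 free coefficients a₀, …, a_13.
The set {1, x, x², …, x^13} is a basis: it spans P_13 (every such polynomial is a linear combination of these) and is linearly independent (a polynomial is zero iff all its coefficients are zero).
Therefore dim(P_13) = 13 + 1 = 14.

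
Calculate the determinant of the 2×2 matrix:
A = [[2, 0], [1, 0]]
0

For A = [[a, b], [c, d]], det(A) = a*d - b*c.
det(A) = (2)*(0) - (0)*(1) = 0 - 0 = 0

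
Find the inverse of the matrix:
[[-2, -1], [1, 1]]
[[-1, -1], [1, 2]]

For [[a,b],[c,d]], inverse = (1/det)·[[d,-b],[-c,a]]
det = -2·1 - -1·1 = -1
Inverse = (1/-1)·[[1, 1], [-1, -2]]
        = [[-1, -1], [1, 2]]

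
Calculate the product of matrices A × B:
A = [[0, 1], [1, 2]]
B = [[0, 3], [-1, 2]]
[[-1, 2], [-2, 7]]

Matrix multiplication:
C[0][0] = 0×0 + 1×-1 = -1
C[0][1] = 0×3 + 1×2 = 2
C[1][0] = 1×0 + 2×-1 = -2
C[1][1] = 1×3 + 2×2 = 7
Result: [[-1, 2], [-2, 7]]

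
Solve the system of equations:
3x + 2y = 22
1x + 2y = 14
x = 4, y = 5

Use elimination (row reduction):
Equation 1: 3x + 2y = 22.
Equation 2: 1x + 2y = 14.
Multiply Eq1 by 1 and Eq2 by 3: 3x + 2y = 22;  3x + 6y = 42.
Subtract: (4)y = 20, so y = 5.
Back-substitute into Eq1: 3x + 2*(5) = 22, so x = 4.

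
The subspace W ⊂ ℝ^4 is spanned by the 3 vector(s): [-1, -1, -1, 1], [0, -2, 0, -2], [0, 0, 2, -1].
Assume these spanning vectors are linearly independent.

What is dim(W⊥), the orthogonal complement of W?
dim(W⊥) = 1

For any subspace W of ℝ^n, dim(W) + dim(W⊥) = n (the whole-space dimension).
Here the given 3 vectors are linearly independent, so dim(W) = 3.
Thus dim(W⊥) = n - dim(W) = 4 - 3 = 1.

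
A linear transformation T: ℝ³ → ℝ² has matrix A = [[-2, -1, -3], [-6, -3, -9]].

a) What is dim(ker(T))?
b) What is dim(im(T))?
dim(ker) = 2, dim(im) = 1

Observe that row 2 = 3 × row 1 (so the rows are linearly dependent).
Thus rank(A) = 1 (only one linearly independent row).
dim(im(T)) = rank(A) = 1.
By the rank-nullity theorem applied to T: ℝ³ → ℝ², rank(A) + nullity(A) = 3 (the domain dimension), so dim(ker(T)) = 3 - 1 = 2.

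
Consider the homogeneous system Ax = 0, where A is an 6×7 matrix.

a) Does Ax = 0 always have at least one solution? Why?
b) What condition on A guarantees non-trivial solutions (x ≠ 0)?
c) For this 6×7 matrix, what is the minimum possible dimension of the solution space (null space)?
a) Yes, x = 0 is always a solution. b) When A has linearly dependent columns (rank < n). c) Minimum nullity = 1.

a) x = 0 satisfies A·0 = 0, so the zero vector is always a solution.
b) Non-trivial solutions exist iff the columns of A are linearly dependent, equivalently rank(A) < n (the number of columns).
c) By rank-nullity, rank(A) + nullity(A) = n = 7. Since A has only 6 rows, rank(A) ≤ 6, so nullity(A) ≥ 7 - 6 = 1.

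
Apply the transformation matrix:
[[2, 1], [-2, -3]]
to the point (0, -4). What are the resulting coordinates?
(-4, 12)

Matrix multiplication:
[[2, 1], [-2, -3]] × [0, -4]ᵀ
= [2×0 + 1×-4, -2×0 + -3×-4]ᵀ
= [-4.0000, 12.0000]ᵀ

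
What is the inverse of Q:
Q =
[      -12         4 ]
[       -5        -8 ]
det(Q) = 116
Q⁻¹ =
[    -2/29     -1/29 ]
[    5/116     -3/29 ]

For a 2×2 matrix Q = [[a, b], [c, d]] with det(Q) ≠ 0, Q⁻¹ = (1/det(Q)) * [[d, -b], [-c, a]].
det(Q) = (-12)*(-8) - (4)*(-5) = 96 + 20 = 116.
Q⁻¹ = (1/116) * [[-8, -4], [5, -12]].
Dividing each entry by 116 and reducing:
Q⁻¹ =
[    -2/29     -1/29 ]
[    5/116     -3/29 ]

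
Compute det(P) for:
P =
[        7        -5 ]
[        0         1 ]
det(P) = 7

For a 2×2 matrix [[a, b], [c, d]], det = a*d - b*c.
det(P) = (7)*(1) - (-5)*(0) = 7 - 0 = 7.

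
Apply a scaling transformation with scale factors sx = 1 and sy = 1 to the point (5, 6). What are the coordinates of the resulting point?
(5, 6)

Scaling matrix:
[[1, 0], [0, 1]]
Result: (5 × 1, 6 × 1) = (5, 6)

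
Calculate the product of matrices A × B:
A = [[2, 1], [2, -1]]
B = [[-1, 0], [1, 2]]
[[-1, 2], [-3, -2]]

Matrix multiplication:
C[0][0] = 2×-1 + 1×1 = -1
C[0][1] = 2×0 + 1×2 = 2
C[1][0] = 2×-1 + -1×1 = -3
C[1][1] = 2×0 + -1×2 = -2
Result: [[-1, 2], [-3, -2]]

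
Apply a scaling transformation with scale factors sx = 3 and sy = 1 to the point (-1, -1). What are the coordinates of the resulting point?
(-3, -1)

Scaling matrix:
[[3, 0], [0, 1]]
Result: (-1 × 3, -1 × 1) = (-3, -1)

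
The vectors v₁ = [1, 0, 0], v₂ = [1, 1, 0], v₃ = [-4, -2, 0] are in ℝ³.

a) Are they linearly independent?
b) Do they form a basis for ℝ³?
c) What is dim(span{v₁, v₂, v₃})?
Not independent, not a basis, dim(span) = 2

Check whether v₃ can be written as a linear combination of v₁ and v₂.
v₃ = (-2)·v₁ + (-2)·v₂ = [-4, -2, 0], so the three vectors are linearly dependent.
Thus they do not form a basis for ℝ³, and dim(span{v₁, v₂, v₃}) = 2 (spanned by v₁ and v₂).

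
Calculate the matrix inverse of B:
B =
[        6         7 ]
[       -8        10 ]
det(B) = 116
B⁻¹ =
[     5/58    -7/116 ]
[     2/29      3/58 ]

For a 2×2 matrix B = [[a, b], [c, d]] with det(B) ≠ 0, B⁻¹ = (1/det(B)) * [[d, -b], [-c, a]].
det(B) = (6)*(10) - (7)*(-8) = 60 + 56 = 116.
B⁻¹ = (1/116) * [[10, -7], [8, 6]].
Dividing each entry by 116 and reducing:
B⁻¹ =
[     5/58    -7/116 ]
[     2/29      3/58 ]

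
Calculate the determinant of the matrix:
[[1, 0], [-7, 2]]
2

For a 2×2 matrix [[a, b], [c, d]], det = ad - bc
det = (1)(2) - (0)(-7) = 2 - 0 = 2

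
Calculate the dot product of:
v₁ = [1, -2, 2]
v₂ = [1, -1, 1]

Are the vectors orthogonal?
5, No

The dot product is the sum of products of corresponding components.
v₁·v₂ = (1)*(1) + (-2)*(-1) + (2)*(1) = 1 + 2 + 2 = 5.
Two vectors are orthogonal iff their dot product is 0; here the dot product is 5, so the vectors are not orthogonal.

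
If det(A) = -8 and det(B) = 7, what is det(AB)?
-56

Use the multiplicative property of determinants: det(AB) = det(A)*det(B).
det(AB) = (-8)*(7) = -56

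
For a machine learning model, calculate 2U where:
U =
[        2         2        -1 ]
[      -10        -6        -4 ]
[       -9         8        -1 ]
2U =
[        4         4        -2 ]
[      -20       -12        -8 ]
[      -18        16        -2 ]

Scalar multiplication is elementwise: (2U)[i][j] = 2 * U[i][j].
  (2U)[0][0] = 2 * (2) = 4
  (2U)[0][1] = 2 * (2) = 4
  (2U)[0][2] = 2 * (-1) = -2
  (2U)[1][0] = 2 * (-10) = -20
  (2U)[1][1] = 2 * (-6) = -12
  (2U)[1][2] = 2 * (-4) = -8
  (2U)[2][0] = 2 * (-9) = -18
  (2U)[2][1] = 2 * (8) = 16
  (2U)[2][2] = 2 * (-1) = -2
2U =
[        4         4        -2 ]
[      -20       -12        -8 ]
[      -18        16        -2 ]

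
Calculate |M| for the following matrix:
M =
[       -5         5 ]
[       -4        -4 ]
det(M) = 40

For a 2×2 matrix [[a, b], [c, d]], det = a*d - b*c.
det(M) = (-5)*(-4) - (5)*(-4) = 20 + 20 = 40.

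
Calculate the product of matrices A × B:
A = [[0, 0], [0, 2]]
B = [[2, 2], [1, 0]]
[[0, 0], [2, 0]]

Matrix multiplication:
C[0][0] = 0×2 + 0×1 = 0
C[0][1] = 0×2 + 0×0 = 0
C[1][0] = 0×2 + 2×1 = 2
C[1][1] = 0×2 + 2×0 = 0
Result: [[0, 0], [2, 0]]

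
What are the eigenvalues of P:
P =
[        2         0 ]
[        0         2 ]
λ = 2, 2

Solve det(P - λI) = 0. For a 2×2 matrix the characteristic equation is λ² - (trace)λ + det = 0.
trace(P) = a + d = 2 + 2 = 4.
det(P) = a*d - b*c = (2)*(2) - (0)*(0) = 4 - 0 = 4.
Characteristic equation: λ² - (4)λ + (4) = 0.
Discriminant = (4)² - 4*(4) = 16 - 16 = 0.
λ = (4 ± √0) / 2 = (4 ± 0) / 2 = 2, 2.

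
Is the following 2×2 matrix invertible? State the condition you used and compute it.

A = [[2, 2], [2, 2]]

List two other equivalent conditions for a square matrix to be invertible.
No, not invertible; det(A) = 0 (two rows are equal, so the rows are linearly dependent). Equivalent conditions (failing for this A): rank(A) < 2; Ax = 0 has non-trivial solutions; 0 is an eigenvalue; the columns are linearly dependent.

To check invertibility, compute det(A).
In this matrix, row 0 and the last row are identical, so one row is a scalar multiple of another and the rows are linearly dependent.
A matrix with linearly dependent rows has det = 0 and is not invertible.
Equivalent failed conditions:
- rank(A) < 2.
- Ax = 0 has non-trivial solutions.
- 0 is an eigenvalue.
- The columns are linearly dependent.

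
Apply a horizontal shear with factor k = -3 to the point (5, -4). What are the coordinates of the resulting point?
(17, -4)

Shear matrix for horizontal shear with factor k = -3:
[[1, -3], [0, 1]]
Result: (5, -4) → (17, -4)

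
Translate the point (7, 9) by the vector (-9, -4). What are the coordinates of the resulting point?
(-2, 5)

Translation by (-9, -4):
x' = 7 + -9 = -2
y' = 9 + -4 = 5
Homogeneous matrix: [[1, 0, -9], [0, 1, -4], [0, 0, 1]]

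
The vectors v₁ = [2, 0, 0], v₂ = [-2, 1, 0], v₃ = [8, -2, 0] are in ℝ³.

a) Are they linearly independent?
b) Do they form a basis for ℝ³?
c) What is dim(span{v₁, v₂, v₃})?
Not independent, not a basis, dim(span) = 2

Check whether v₃ can be written as a linear combination of v₁ and v₂.
v₃ = (2)·v₁ + (-2)·v₂ = [8, -2, 0], so the three vectors are linearly dependent.
Thus they do not form a basis for ℝ³, and dim(span{v₁, v₂, v₃}) = 2 (spanned by v₁ and v₂).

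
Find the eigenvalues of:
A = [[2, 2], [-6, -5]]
λ = -2, -1

Solve det(A - λI) = 0. For a 2×2 matrix this is λ² - (trace)λ + det = 0.
trace(A) = 2 - 5 = -3.
det(A) = (2)*(-5) - (2)*(-6) = -10 + 12 = 2.
Characteristic equation: λ² - (-3)λ + (2) = 0.
Discriminant: (-3)² - 4*(2) = 9 - 8 = 1.
Roots: λ = (-3 ± √1) / 2 = -2, -1.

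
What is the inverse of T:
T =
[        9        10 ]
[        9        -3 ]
det(T) = -117
T⁻¹ =
[     1/39    10/117 ]
[     1/13     -1/13 ]

For a 2×2 matrix T = [[a, b], [c, d]] with det(T) ≠ 0, T⁻¹ = (1/det(T)) * [[d, -b], [-c, a]].
det(T) = (9)*(-3) - (10)*(9) = -27 - 90 = -117.
T⁻¹ = (1/-117) * [[-3, -10], [-9, 9]].
Dividing each entry by -117 and reducing:
T⁻¹ =
[     1/39    10/117 ]
[     1/13     -1/13 ]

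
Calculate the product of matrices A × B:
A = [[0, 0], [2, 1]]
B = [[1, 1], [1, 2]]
[[0, 0], [3, 4]]

Matrix multiplication:
C[0][0] = 0×1 + 0×1 = 0
C[0][1] = 0×1 + 0×2 = 0
C[1][0] = 2×1 + 1×1 = 3
C[1][1] = 2×1 + 1×2 = 4
Result: [[0, 0], [3, 4]]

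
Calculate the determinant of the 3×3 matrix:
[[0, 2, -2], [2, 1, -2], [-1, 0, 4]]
-14

Expansion along first row:
det = 0·det([[1,-2],[0,4]]) - 2·det([[2,-2],[-1,4]]) + -2·det([[2,1],[-1,0]])
    = 0·(1·4 - -2·0) - 2·(2·4 - -2·-1) + -2·(2·0 - 1·-1)
    = 0·4 - 2·6 + -2·1
    = 0 + -12 + -2 = -14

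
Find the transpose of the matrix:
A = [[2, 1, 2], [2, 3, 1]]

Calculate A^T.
[[2, 2], [1, 3], [2, 1]]

The transpose sends entry (i,j) to (j,i); rows become columns.
Row 0 of A: [2, 1, 2] -> column 0 of A^T.
Row 1 of A: [2, 3, 1] -> column 1 of A^T.
A^T = [[2, 2], [1, 3], [2, 1]]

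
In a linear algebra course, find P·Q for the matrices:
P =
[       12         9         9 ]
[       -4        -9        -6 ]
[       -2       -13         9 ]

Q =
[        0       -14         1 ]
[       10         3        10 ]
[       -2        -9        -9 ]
PQ =
[       72      -222        21 ]
[      -78        83       -40 ]
[     -148       -92      -213 ]

Matrix multiplication: (PQ)[i][j] = sum over k of P[i][k] * Q[k][j].
  (PQ)[0][0] = (12)*(0) + (9)*(10) + (9)*(-2) = 72
  (PQ)[0][1] = (12)*(-14) + (9)*(3) + (9)*(-9) = -222
  (PQ)[0][2] = (12)*(1) + (9)*(10) + (9)*(-9) = 21
  (PQ)[1][0] = (-4)*(0) + (-9)*(10) + (-6)*(-2) = -78
  (PQ)[1][1] = (-4)*(-14) + (-9)*(3) + (-6)*(-9) = 83
  (PQ)[1][2] = (-4)*(1) + (-9)*(10) + (-6)*(-9) = -40
  (PQ)[2][0] = (-2)*(0) + (-13)*(10) + (9)*(-2) = -148
  (PQ)[2][1] = (-2)*(-14) + (-13)*(3) + (9)*(-9) = -92
  (PQ)[2][2] = (-2)*(1) + (-13)*(10) + (9)*(-9) = -213
PQ =
[       72      -222        21 ]
[      -78        83       -40 ]
[     -148       -92      -213 ]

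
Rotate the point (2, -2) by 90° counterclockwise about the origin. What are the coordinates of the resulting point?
(2, 2)

Rotation matrix R(θ) = [[cos θ, -sin θ], [sin θ, cos θ]]; for θ = 90°:
R = [[0, -1], [1, 0]]
Result: R × [2, -2]ᵀ = [0·2 + (-1)·-2, 1·2 + (0)·-2]ᵀ = (2, 2)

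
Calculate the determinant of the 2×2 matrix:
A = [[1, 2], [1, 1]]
-1

For A = [[a, b], [c, d]], det(A) = a*d - b*c.
det(A) = (1)*(1) - (2)*(1) = 1 - 2 = -1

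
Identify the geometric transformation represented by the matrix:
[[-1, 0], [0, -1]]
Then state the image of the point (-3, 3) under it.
rotation by 180° (or reflection through origin); image of (-3, 3) is (3, -3)

This matches the form [[cos θ, -sin θ], [sin θ, cos θ]] of a rotation matrix; reading off cos θ and sin θ gives the angle.
The matrix [[-1, 0], [0, -1]] represents: rotation by 180° (or reflection through origin).
Applying it to (-3, 3): [-1·-3 + 0·3, 0·-3 + -1·3] = (3, -3).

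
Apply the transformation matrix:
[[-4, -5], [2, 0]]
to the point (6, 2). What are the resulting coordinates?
(-34, 12)

Matrix multiplication:
[[-4, -5], [2, 0]] × [6, 2]ᵀ
= [-4×6 + -5×2, 2×6 + 0×2]ᵀ
= [-34.0000, 12.0000]ᵀ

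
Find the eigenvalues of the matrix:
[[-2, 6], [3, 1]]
λ = -5 and λ = 4

Characteristic equation: det(A - λI) = 0
λ² - (trace)λ + (det) = 0
λ² - (-1)λ + (-20) = 0
λ² + 1λ - 20 = 0
Solving: λ = -5, 4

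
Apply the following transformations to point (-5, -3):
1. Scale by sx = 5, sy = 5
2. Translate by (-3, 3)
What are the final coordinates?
(-28, -12)

Step 1: Scale (-5, -3) by (sx, sy) = (5, 5) → (-25, -15)
Step 2: Translate by (-3, 3) → (-28, -12)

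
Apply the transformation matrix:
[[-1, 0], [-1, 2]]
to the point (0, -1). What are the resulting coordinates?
(0, -2)

Matrix multiplication:
[[-1, 0], [-1, 2]] × [0, -1]ᵀ
= [-1×0 + 0×-1, -1×0 + 2×-1]ᵀ
= [0.0000, -2.0000]ᵀ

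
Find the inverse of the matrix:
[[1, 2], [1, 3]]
[[3, -2], [-1, 1]]

For [[a,b],[c,d]], inverse = (1/det)·[[d,-b],[-c,a]]
det = 1·3 - 2·1 = 1
Inverse = (1/1)·[[3, -2], [-1, 1]]
        = [[3, -2], [-1, 1]]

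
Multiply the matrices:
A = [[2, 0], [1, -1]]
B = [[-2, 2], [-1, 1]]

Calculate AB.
[[-4, 4], [-1, 1]]

Each entry (i,j) of AB = sum over k of A[i][k]*B[k][j].
(AB)[0][0] = (2)*(-2) + (0)*(-1) = -4
(AB)[0][1] = (2)*(2) + (0)*(1) = 4
(AB)[1][0] = (1)*(-2) + (-1)*(-1) = -1
(AB)[1][1] = (1)*(2) + (-1)*(1) = 1
AB = [[-4, 4], [-1, 1]]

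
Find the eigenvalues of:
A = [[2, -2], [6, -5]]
λ = -2, -1

Solve det(A - λI) = 0. For a 2×2 matrix this is λ² - (trace)λ + det = 0.
trace(A) = 2 - 5 = -3.
det(A) = (2)*(-5) - (-2)*(6) = -10 + 12 = 2.
Characteristic equation: λ² - (-3)λ + (2) = 0.
Discriminant: (-3)² - 4*(2) = 9 - 8 = 1.
Roots: λ = (-3 ± √1) / 2 = -2, -1.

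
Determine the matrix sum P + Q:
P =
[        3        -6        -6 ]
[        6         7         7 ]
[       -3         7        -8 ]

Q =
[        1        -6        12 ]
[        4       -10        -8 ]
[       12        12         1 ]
P + Q =
[        4       -12         6 ]
[       10        -3        -1 ]
[        9        19        -7 ]

Matrix addition is elementwise: (P+Q)[i][j] = P[i][j] + Q[i][j].
  (P+Q)[0][0] = (3) + (1) = 4
  (P+Q)[0][1] = (-6) + (-6) = -12
  (P+Q)[0][2] = (-6) + (12) = 6
  (P+Q)[1][0] = (6) + (4) = 10
  (P+Q)[1][1] = (7) + (-10) = -3
  (P+Q)[1][2] = (7) + (-8) = -1
  (P+Q)[2][0] = (-3) + (12) = 9
  (P+Q)[2][1] = (7) + (12) = 19
  (P+Q)[2][2] = (-8) + (1) = -7
P + Q =
[        4       -12         6 ]
[       10        -3        -1 ]
[        9        19        -7 ]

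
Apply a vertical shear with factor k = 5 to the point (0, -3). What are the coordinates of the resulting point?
(0, -3)

Shear matrix for vertical shear with factor k = 5:
[[1, 0], [5, 1]]
Result: (0, -3) → (0, -3)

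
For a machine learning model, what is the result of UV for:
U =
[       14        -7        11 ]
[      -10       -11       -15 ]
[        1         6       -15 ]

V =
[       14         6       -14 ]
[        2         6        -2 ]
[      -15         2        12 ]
UV =
[       17        64       -50 ]
[       63      -156       -18 ]
[      251        12      -206 ]

Matrix multiplication: (UV)[i][j] = sum over k of U[i][k] * V[k][j].
  (UV)[0][0] = (14)*(14) + (-7)*(2) + (11)*(-15) = 17
  (UV)[0][1] = (14)*(6) + (-7)*(6) + (11)*(2) = 64
  (UV)[0][2] = (14)*(-14) + (-7)*(-2) + (11)*(12) = -50
  (UV)[1][0] = (-10)*(14) + (-11)*(2) + (-15)*(-15) = 63
  (UV)[1][1] = (-10)*(6) + (-11)*(6) + (-15)*(2) = -156
  (UV)[1][2] = (-10)*(-14) + (-11)*(-2) + (-15)*(12) = -18
  (UV)[2][0] = (1)*(14) + (6)*(2) + (-15)*(-15) = 251
  (UV)[2][1] = (1)*(6) + (6)*(6) + (-15)*(2) = 12
  (UV)[2][2] = (1)*(-14) + (6)*(-2) + (-15)*(12) = -206
UV =
[       17        64       -50 ]
[       63      -156       -18 ]
[      251        12      -206 ]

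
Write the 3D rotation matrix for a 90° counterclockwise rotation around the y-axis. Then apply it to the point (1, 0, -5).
R = [[0, 0, 1], [0, 1, 0], [-1, 0, 0]]; R·(1, 0, -5) = (-5, 0, -1)

Rotation matrix for 90° around y-axis:
cos(90°) = 0, sin(90°) = 1
R = [[0, 0, 1], [0, 1, 0], [-1, 0, 0]]
Apply to (1, 0, -5): R·[1, 0, -5]ᵀ = (-5, 0, -1)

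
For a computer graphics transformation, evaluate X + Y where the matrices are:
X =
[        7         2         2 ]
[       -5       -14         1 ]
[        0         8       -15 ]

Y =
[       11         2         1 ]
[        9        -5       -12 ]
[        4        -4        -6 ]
X + Y =
[       18         4         3 ]
[        4       -19       -11 ]
[        4         4       -21 ]

Matrix addition is elementwise: (X+Y)[i][j] = X[i][j] + Y[i][j].
  (X+Y)[0][0] = (7) + (11) = 18
  (X+Y)[0][1] = (2) + (2) = 4
  (X+Y)[0][2] = (2) + (1) = 3
  (X+Y)[1][0] = (-5) + (9) = 4
  (X+Y)[1][1] = (-14) + (-5) = -19
  (X+Y)[1][2] = (1) + (-12) = -11
  (X+Y)[2][0] = (0) + (4) = 4
  (X+Y)[2][1] = (8) + (-4) = 4
  (X+Y)[2][2] = (-15) + (-6) = -21
X + Y =
[       18         4         3 ]
[        4       -19       -11 ]
[        4         4       -21 ]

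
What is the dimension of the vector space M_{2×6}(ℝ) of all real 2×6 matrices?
Dimension = 12

A real 2×6 matrix is determined by its 2·6 = 12 independent entries.
A standard basis is {E_ij : 1 ≤ i ≤ 2, 1 ≤ j ≤ 6}, where E_ij has a 1 in position (i, j) and 0 elsewhere — there are 12 such matrices, and they are linearly independent and span M_{2×6}(ℝ).
Therefore dim(M_{2×6}(ℝ)) = 12.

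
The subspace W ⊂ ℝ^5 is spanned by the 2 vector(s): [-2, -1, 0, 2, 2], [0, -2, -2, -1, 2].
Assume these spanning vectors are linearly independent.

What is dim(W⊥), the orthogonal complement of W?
dim(W⊥) = 3

For any subspace W of ℝ^n, dim(W) + dim(W⊥) = n (the whole-space dimension).
Here the given 2 vectors are linearly independent, so dim(W) = 2.
Thus dim(W⊥) = n - dim(W) = 5 - 2 = 3.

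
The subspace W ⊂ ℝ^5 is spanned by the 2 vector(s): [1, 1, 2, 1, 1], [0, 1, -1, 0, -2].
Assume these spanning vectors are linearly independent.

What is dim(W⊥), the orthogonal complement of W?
dim(W⊥) = 3

For any subspace W of ℝ^n, dim(W) + dim(W⊥) = n (the whole-space dimension).
Here the given 2 vectors are linearly independent, so dim(W) = 2.
Thus dim(W⊥) = n - dim(W) = 5 - 2 = 3.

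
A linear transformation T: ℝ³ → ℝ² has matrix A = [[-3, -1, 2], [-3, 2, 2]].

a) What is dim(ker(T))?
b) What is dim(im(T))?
dim(ker) = 1, dim(im) = 2

The two rows are not scalar multiples of one another (no single k satisfies row 2 = k × row 1), so they are linearly independent.
Thus rank(A) = 2.
dim(im(T)) = rank(A) = 2.
By the rank-nullity theorem applied to T: ℝ³ → ℝ², rank(A) + nullity(A) = 3 (the domain dimension), so dim(ker(T)) = 3 - 2 = 1.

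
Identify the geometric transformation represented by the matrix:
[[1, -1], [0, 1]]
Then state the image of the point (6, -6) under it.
horizontal shear with factor -1; image of (6, -6) is (12, -6)

The matrix [[1, k], [0, 1]] sends (x, y) to (x + -1y, y), leaving the y-coordinate fixed: a horizontal shear.
The matrix [[1, -1], [0, 1]] represents: horizontal shear with factor -1.
Applying it to (6, -6): [1·6 + -1·-6, 0·6 + 1·-6] = (12, -6).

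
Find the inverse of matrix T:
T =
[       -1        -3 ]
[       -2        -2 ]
det(T) = -4
T⁻¹ =
[      1/2      -3/4 ]
[     -1/2       1/4 ]

For a 2×2 matrix T = [[a, b], [c, d]] with det(T) ≠ 0, T⁻¹ = (1/det(T)) * [[d, -b], [-c, a]].
det(T) = (-1)*(-2) - (-3)*(-2) = 2 - 6 = -4.
T⁻¹ = (1/-4) * [[-2, 3], [2, -1]].
Dividing each entry by -4 and reducing:
T⁻¹ =
[      1/2      -3/4 ]
[     -1/2       1/4 ]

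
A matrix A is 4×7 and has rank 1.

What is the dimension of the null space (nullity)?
6

The rank-nullity theorem for an m×n matrix states:
rank(A) + nullity(A) = n (the number of columns).
Here n = 7 and rank(A) = 1, so nullity(A) = 7 - 1 = 6.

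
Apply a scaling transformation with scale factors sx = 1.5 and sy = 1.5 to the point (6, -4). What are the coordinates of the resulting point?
(9.0, -6.0)

Scaling matrix:
[[1.50, 0], [0, 1.50]]
Result: (6 × 1.5, -4 × 1.5) = (9.0, -6.0)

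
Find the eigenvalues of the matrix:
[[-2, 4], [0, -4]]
λ = -4 and λ = -2

Characteristic equation: det(A - λI) = 0
λ² - (trace)λ + (det) = 0
λ² - (-6)λ + (8) = 0
λ² + 6λ + 8 = 0
Solving: λ = -4, -2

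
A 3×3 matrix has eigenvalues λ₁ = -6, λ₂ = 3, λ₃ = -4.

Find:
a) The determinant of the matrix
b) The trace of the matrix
det = 72, trace = -7

Two standard eigenvalue identities:
- det(A) equals the product of the eigenvalues (counted with multiplicity).
- trace(A) equals the sum of the eigenvalues.
det(A) = (-6)*(3)*(-4) = 72.
trace(A) = -6 + 3 - 4 = -7.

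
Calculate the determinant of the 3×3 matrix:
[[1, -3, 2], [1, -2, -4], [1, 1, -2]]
20

Expansion along first row:
det = 1·det([[-2,-4],[1,-2]]) - -3·det([[1,-4],[1,-2]]) + 2·det([[1,-2],[1,1]])
    = 1·(-2·-2 - -4·1) - -3·(1·-2 - -4·1) + 2·(1·1 - -2·1)
    = 1·8 - -3·2 + 2·3
    = 8 + 6 + 6 = 20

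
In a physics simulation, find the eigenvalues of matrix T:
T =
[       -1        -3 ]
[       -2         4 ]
λ = -2, 5

Solve det(T - λI) = 0. For a 2×2 matrix the characteristic equation is λ² - (trace)λ + det = 0.
trace(T) = a + d = -1 + 4 = 3.
det(T) = a*d - b*c = (-1)*(4) - (-3)*(-2) = -4 - 6 = -10.
Characteristic equation: λ² - (3)λ + (-10) = 0.
Discriminant = (3)² - 4*(-10) = 9 + 40 = 49.
λ = (3 ± √49) / 2 = (3 ± 7) / 2 = -2, 5.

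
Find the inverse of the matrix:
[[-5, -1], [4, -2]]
[[-1/7, 1/14], [-2/7, -5/14]]

For [[a,b],[c,d]], inverse = (1/det)·[[d,-b],[-c,a]]
det = -5·-2 - -1·4 = 14
Inverse = (1/14)·[[-2, 1], [-4, -5]]
        = [[-1/7, 1/14], [-2/7, -5/14]]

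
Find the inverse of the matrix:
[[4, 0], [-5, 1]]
[[1/4, 0], [5/4, 1]]

For [[a,b],[c,d]], inverse = (1/det)·[[d,-b],[-c,a]]
det = 4·1 - 0·-5 = 4
Inverse = (1/4)·[[1, 0], [5, 4]]
        = [[1/4, 0], [5/4, 1]]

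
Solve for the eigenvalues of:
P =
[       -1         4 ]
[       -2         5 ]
λ = 1, 3

Solve det(P - λI) = 0. For a 2×2 matrix the characteristic equation is λ² - (trace)λ + det = 0.
trace(P) = a + d = -1 + 5 = 4.
det(P) = a*d - b*c = (-1)*(5) - (4)*(-2) = -5 + 8 = 3.
Characteristic equation: λ² - (4)λ + (3) = 0.
Discriminant = (4)² - 4*(3) = 16 - 12 = 4.
λ = (4 ± √4) / 2 = (4 ± 2) / 2 = 1, 3.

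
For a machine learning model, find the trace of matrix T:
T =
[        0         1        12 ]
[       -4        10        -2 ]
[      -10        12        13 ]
tr(T) = 0 + 10 + 13 = 23

The trace of a square matrix is the sum of its diagonal entries.
Diagonal entries of T: T[0][0] = 0, T[1][1] = 10, T[2][2] = 13.
tr(T) = 0 + 10 + 13 = 23.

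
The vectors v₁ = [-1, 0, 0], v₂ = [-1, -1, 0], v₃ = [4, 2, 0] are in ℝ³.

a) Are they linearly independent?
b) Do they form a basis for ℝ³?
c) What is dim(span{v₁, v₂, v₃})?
Not independent, not a basis, dim(span) = 2

Check whether v₃ can be written as a linear combination of v₁ and v₂.
v₃ = (-2)·v₁ + (-2)·v₂ = [4, 2, 0], so the three vectors are linearly dependent.
Thus they do not form a basis for ℝ³, and dim(span{v₁, v₂, v₃}) = 2 (spanned by v₁ and v₂).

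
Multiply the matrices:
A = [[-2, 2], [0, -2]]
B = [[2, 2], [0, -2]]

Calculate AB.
[[-4, -8], [0, 4]]

Each entry (i,j) of AB = sum over k of A[i][k]*B[k][j].
(AB)[0][0] = (-2)*(2) + (2)*(0) = -4
(AB)[0][1] = (-2)*(2) + (2)*(-2) = -8
(AB)[1][0] = (0)*(2) + (-2)*(0) = 0
(AB)[1][1] = (0)*(2) + (-2)*(-2) = 4
AB = [[-4, -8], [0, 4]]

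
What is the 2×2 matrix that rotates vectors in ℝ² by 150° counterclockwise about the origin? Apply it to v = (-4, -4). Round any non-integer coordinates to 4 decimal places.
R = [[-√3/2, -1/2], [1/2, -√3/2]]; R·v = (5.4641, 1.4641)

A counterclockwise rotation by angle θ in ℝ² has matrix R(θ) = [[cos θ, -sin θ], [sin θ, cos θ]].
For θ = 150°: cos θ = -√3/2, sin θ = 1/2.
R(150°) = [[-√3/2, -1/2], [1/2, -√3/2]].
R·v = [-√3/2·-4 + (-1/2)·-4, 1/2·-4 + -√3/2·-4] = (5.4641, 1.4641).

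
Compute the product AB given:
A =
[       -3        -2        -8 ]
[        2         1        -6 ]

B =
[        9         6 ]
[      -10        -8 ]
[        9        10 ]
AB =
[      -79       -82 ]
[      -46       -56 ]

Matrix multiplication: (AB)[i][j] = sum over k of A[i][k] * B[k][j].
  (AB)[0][0] = (-3)*(9) + (-2)*(-10) + (-8)*(9) = -79
  (AB)[0][1] = (-3)*(6) + (-2)*(-8) + (-8)*(10) = -82
  (AB)[1][0] = (2)*(9) + (1)*(-10) + (-6)*(9) = -46
  (AB)[1][1] = (2)*(6) + (1)*(-8) + (-6)*(10) = -56
AB =
[      -79       -82 ]
[      -46       -56 ]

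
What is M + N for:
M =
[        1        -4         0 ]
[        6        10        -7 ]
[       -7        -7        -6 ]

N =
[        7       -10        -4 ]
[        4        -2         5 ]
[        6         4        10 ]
M + N =
[        8       -14        -4 ]
[       10         8        -2 ]
[       -1        -3         4 ]

Matrix addition is elementwise: (M+N)[i][j] = M[i][j] + N[i][j].
  (M+N)[0][0] = (1) + (7) = 8
  (M+N)[0][1] = (-4) + (-10) = -14
  (M+N)[0][2] = (0) + (-4) = -4
  (M+N)[1][0] = (6) + (4) = 10
  (M+N)[1][1] = (10) + (-2) = 8
  (M+N)[1][2] = (-7) + (5) = -2
  (M+N)[2][0] = (-7) + (6) = -1
  (M+N)[2][1] = (-7) + (4) = -3
  (M+N)[2][2] = (-6) + (10) = 4
M + N =
[        8       -14        -4 ]
[       10         8        -2 ]
[       -1        -3         4 ]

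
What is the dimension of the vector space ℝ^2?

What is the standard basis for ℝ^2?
Dimension = 2; standard basis = {e_1, e_2}

ℝ^2 is the space of 2-tuples of real numbers; its dimension is 2.
The standard basis consists of 2 vectors: e_1, e_2, where e_i is the vector with 1 in position i and 0 elsewhere.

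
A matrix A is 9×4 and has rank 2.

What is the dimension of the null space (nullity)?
2

The rank-nullity theorem for an m×n matrix states:
rank(A) + nullity(A) = n (the number of columns).
Here n = 4 and rank(A) = 2, so nullity(A) = 4 - 2 = 2.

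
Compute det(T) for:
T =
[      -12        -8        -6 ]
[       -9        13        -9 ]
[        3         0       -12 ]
det(T) = 3186

Expand along row 0 (cofactor expansion): det(T) = a*(e*i - f*h) - b*(d*i - f*g) + c*(d*h - e*g), where the 3×3 is [[a, b, c], [d, e, f], [g, h, i]].
Minor M_00 = (13)*(-12) - (-9)*(0) = -156 - 0 = -156.
Minor M_01 = (-9)*(-12) - (-9)*(3) = 108 + 27 = 135.
Minor M_02 = (-9)*(0) - (13)*(3) = 0 - 39 = -39.
det(T) = (-12)*(-156) - (-8)*(135) + (-6)*(-39) = 1872 + 1080 + 234 = 3186.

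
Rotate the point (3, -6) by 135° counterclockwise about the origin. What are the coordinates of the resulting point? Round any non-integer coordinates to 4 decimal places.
(2.1213, 6.3640)

Rotation matrix R(θ) = [[cos θ, -sin θ], [sin θ, cos θ]]; for θ = 135°:
R = [[-√2/2, -√2/2], [√2/2, -√2/2]]
Result: R × [3, -6]ᵀ = [-√2/2·3 + (-√2/2)·-6, √2/2·3 + (-√2/2)·-6]ᵀ = (2.1213, 6.3640)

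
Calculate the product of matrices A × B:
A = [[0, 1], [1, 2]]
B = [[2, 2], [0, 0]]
[[0, 0], [2, 2]]

Matrix multiplication:
C[0][0] = 0×2 + 1×0 = 0
C[0][1] = 0×2 + 1×0 = 0
C[1][0] = 1×2 + 2×0 = 2
C[1][1] = 1×2 + 2×0 = 2
Result: [[0, 0], [2, 2]]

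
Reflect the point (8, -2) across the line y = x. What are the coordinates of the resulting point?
(-2, 8)

Reflection across line y = x: (8, -2) → (-2, 8)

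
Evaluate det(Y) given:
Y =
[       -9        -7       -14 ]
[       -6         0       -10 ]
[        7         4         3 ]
det(Y) = 340

Expand along row 0 (cofactor expansion): det(Y) = a*(e*i - f*h) - b*(d*i - f*g) + c*(d*h - e*g), where the 3×3 is [[a, b, c], [d, e, f], [g, h, i]].
Minor M_00 = (0)*(3) - (-10)*(4) = 0 + 40 = 40.
Minor M_01 = (-6)*(3) - (-10)*(7) = -18 + 70 = 52.
Minor M_02 = (-6)*(4) - (0)*(7) = -24 - 0 = -24.
det(Y) = (-9)*(40) - (-7)*(52) + (-14)*(-24) = -360 + 364 + 336 = 340.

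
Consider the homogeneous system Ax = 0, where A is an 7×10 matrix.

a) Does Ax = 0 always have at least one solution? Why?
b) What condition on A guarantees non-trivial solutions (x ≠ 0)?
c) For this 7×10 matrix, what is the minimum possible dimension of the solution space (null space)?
a) Yes, x = 0 is always a solution. b) When A has linearly dependent columns (rank < n). c) Minimum nullity = 3.

a) x = 0 satisfies A·0 = 0, so the zero vector is always a solution.
b) Non-trivial solutions exist iff the columns of A are linearly dependent, equivalently rank(A) < n (the number of columns).
c) By rank-nullity, rank(A) + nullity(A) = n = 10. Since A has only 7 rows, rank(A) ≤ 7, so nullity(A) ≥ 10 - 7 = 3.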